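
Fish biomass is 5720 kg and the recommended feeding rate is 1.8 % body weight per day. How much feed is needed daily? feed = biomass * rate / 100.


Feeding rate fraction = 1.8% / 100 = 0.018
Daily feed = 5720 kg * 0.018 = 102.96 kg/day

102.96 kg/day


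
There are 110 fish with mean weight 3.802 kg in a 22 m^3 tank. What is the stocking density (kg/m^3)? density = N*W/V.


Total biomass = 110 fish * 3.802 kg = 418.22 kg
Density = total biomass / volume = 418.22 / 22 = 19.01 kg/m^3

19.01 kg/m^3


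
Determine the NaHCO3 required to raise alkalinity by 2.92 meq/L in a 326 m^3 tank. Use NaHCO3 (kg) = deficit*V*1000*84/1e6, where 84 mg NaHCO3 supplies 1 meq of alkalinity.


Tank volume in L = 326 m^3 * 1000 = 326000 L
Total meq required = 2.92 meq/L * 326000 L = 951920 meq
NaHCO3 mass = 951920 meq * 84 mg/meq / 1e6 = 79.9613 kg

79.9613 kg


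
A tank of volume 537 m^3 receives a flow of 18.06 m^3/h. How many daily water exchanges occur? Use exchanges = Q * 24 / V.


Daily flow volume = 18.06 m^3/h * 24 h = 433.44 m^3/day
Exchanges = daily flow / tank volume = 433.44 / 537 = 0.807151 exchanges/day

0.807151 exchanges/day


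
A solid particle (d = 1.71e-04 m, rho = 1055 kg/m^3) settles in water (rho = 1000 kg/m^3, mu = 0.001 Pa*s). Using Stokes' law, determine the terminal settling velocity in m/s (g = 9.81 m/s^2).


Density difference: rho_p - rho_f = 1055 - 1000 = 55 kg/m^3
d^2 = (1.71e-04)^2 = 2.9241e-08 m^2
Numerator = (rho_p - rho_f) * g * d^2 = 55 * 9.81 * 2.9241e-08 = 1.5776982e-05
Denominator = 18 * mu = 18 * 0.001 = 0.018
v_s = 1.5776982e-05 / 0.018 = 8.76499e-04 m/s
Check: Re = rho_f * v_s * d / mu = 1000 * 8.76499e-04 * 1.71e-04 / 0.001 = 0.15 < 1, so Stokes' law applies.

8.76499e-04 m/s


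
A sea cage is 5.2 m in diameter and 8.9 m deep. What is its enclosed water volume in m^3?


r = d/2 = 5.2/2 = 2.6 m
Base area = pi*r^2 = pi*2.6^2 = 21.237166 m^2
Volume = 21.237166 * 8.9 = 189.011 m^3

189.011 m^3


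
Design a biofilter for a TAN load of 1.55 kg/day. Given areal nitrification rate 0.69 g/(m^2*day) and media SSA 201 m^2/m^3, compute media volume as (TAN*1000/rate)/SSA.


A = 1.55*1000 / 0.69 = 2246.3768 m^2
V = 2246.3768 / 201 = 11.176

11.176 m^3


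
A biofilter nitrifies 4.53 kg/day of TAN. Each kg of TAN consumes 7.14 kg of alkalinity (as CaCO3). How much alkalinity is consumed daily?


Alkalinity factor: 7.14 kg CaCO3 consumed per kg TAN nitrified
alk = 4.53 kg TAN * 7.14 = 32.3442 kg CaCO3/day

32.3442 kg CaCO3/day


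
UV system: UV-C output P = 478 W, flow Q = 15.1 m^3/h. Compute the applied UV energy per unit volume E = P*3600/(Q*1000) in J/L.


Energy delivered per hour = 478 W * 3600 s = 1720800 J/h
Volume treated per hour = 15.1 m^3/h * 1000 = 15100 L/h
dose = 1720800 / 15100 = 113.96 J/L

113.96 J/L


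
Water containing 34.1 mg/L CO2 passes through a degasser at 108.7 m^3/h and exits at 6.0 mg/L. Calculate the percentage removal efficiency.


CO2_out / CO2_in = 6.0 / 34.1 = 0.17595308
Fraction remaining = 0.17595308
efficiency = (1 - 0.17595308) * 100 = 82.4047 %

82.4047 %


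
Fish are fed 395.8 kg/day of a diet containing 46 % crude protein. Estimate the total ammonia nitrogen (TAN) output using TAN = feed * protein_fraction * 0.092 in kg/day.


Protein in feed = 395.8 * 46/100 = 182.068 kg/day
TAN = protein * 0.092 = 182.068 * 0.092 = 16.750256 kg/day

16.750256 kg/day


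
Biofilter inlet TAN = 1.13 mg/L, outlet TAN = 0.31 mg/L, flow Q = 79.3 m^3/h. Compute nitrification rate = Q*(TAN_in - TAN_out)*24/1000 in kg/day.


Concentration drop: TAN_in - TAN_out = 1.13 - 0.31 = 0.82 mg/L
Hourly TAN removed = Q * dTAN = 79.3 m^3/h * 0.82 mg/L = 65.026 g/h  (m^3/h * mg/L = g/h)
Daily TAN removed = 65.026 * 24 = 1560.624 g/day
Convert to kg/day: 1560.624 / 1000 = 1.560624 kg/day

1.560624 kg/day


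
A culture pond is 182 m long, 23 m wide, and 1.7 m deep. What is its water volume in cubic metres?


Base area = L * W = 182 * 23 = 4186 m^2
Volume = area * depth = 4186 * 1.7 = 7116.2 m^3

7116.2 m^3


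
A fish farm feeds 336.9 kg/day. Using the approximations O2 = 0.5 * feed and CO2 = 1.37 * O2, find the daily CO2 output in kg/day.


O2 = 336.9 * 0.5 = 168.45
CO2 = 168.45 * 1.37 = 230.7765

230.7765 kg/day


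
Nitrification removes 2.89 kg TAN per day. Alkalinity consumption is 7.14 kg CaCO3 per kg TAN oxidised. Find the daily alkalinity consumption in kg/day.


Alkalinity factor: 7.14 kg CaCO3 consumed per kg TAN nitrified
alk = 2.89 kg TAN * 7.14 = 20.6346 kg CaCO3/day

20.6346 kg CaCO3/day


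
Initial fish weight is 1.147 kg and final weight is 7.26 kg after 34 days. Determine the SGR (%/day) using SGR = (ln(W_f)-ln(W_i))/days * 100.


ln(W_f) = ln(7.26) = 1.9823798
ln(W_i) = ln(1.147) = 0.13714984
ln(W_f) - ln(W_i) = 1.9823798 - 0.13714984 = 1.84523
SGR = 1.84523 / 34 * 100 = 5.42715 %/day

5.42715 %/day


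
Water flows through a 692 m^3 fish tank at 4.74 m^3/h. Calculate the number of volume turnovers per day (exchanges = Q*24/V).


Daily flow volume = 4.74 m^3/h * 24 h = 113.76 m^3/day
Exchanges = daily flow / tank volume = 113.76 / 692 = 0.164393 exchanges/day

0.164393 exchanges/day


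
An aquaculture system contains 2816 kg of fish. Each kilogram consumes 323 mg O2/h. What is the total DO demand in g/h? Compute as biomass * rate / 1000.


Total O2 consumption (mg/h) = 2816 kg * 323 mg/(kg*h) = 909568 mg/h
Convert to g/h: 909568 / 1000 = 909.568 g/h

909.568 g/h


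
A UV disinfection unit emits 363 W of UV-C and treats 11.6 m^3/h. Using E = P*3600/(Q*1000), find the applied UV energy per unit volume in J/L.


Energy delivered per hour = 363 W * 3600 s = 1306800 J/h
Volume treated per hour = 11.6 m^3/h * 1000 = 11600 L/h
dose = 1306800 / 11600 = 112.655 J/L

112.655 J/L


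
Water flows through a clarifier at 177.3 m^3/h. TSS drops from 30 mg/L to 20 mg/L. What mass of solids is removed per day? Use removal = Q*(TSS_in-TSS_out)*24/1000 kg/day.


Concentration drop: TSS_in - TSS_out = 30 - 20 = 10 mg/L
Hourly solids removed = Q * dTSS = 177.3 m^3/h * 10 mg/L = 1773 g/h  (m^3/h * mg/L = g/h)
Daily solids removed = 1773 * 24 = 42552 g/day
Convert g to kg: 42552 / 1000 = 42.552 kg/day

42.552 kg/day


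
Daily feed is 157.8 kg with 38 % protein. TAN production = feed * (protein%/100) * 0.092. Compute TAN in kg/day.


Protein in feed = 157.8 * 38/100 = 59.964 kg/day
TAN = protein * 0.092 = 59.964 * 0.092 = 5.516688 kg/day

5.516688 kg/day


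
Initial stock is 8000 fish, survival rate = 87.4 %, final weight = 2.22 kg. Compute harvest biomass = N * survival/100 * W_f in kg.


Survivors = 8000 * 87.4/100 = 6992 fish
Harvest biomass = survivors * W_f = 6992 * 2.22 = 15522.24 kg

15522.24 kg


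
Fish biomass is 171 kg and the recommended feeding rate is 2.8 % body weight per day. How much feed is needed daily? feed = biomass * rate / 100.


Feeding rate fraction = 2.8% / 100 = 0.028
Daily feed = 171 kg * 0.028 = 4.788 kg/day

4.788 kg/day


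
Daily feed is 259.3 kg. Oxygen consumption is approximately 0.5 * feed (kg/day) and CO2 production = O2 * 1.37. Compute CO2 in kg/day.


O2 = 259.3 * 0.5 = 129.65
CO2 = 129.65 * 1.37 = 177.6205

177.6205 kg/day


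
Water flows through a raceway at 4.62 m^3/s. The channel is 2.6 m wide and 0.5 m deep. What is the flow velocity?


Cross-sectional area = W * d = 2.6 * 0.5 = 1.3 m^2
Velocity = Q / A = 4.62 / 1.3 = 3.55385 m/s

3.55385 m/s


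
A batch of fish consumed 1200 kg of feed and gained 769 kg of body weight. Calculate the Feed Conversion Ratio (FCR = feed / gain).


FCR = feed consumed / weight gained
FCR = 1200 kg / 769 kg = 1.56047

1.56047


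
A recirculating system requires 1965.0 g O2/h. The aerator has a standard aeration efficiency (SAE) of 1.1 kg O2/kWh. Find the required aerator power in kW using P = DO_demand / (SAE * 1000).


SAE in g O2/kWh = 1.1 * 1000 = 1100 g/kWh
P = DO_demand / SAE_g = 1965.0 / 1100 = 1.78636 kW

1.78636 kW


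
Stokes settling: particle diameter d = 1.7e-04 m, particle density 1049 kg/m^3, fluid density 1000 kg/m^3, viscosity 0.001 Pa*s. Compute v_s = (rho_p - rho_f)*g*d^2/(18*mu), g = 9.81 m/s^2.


Density difference: rho_p - rho_f = 1049 - 1000 = 49 kg/m^3
d^2 = (1.7e-04)^2 = 2.89e-08 m^2
Numerator = (rho_p - rho_f) * g * d^2 = 49 * 9.81 * 2.89e-08 = 1.3891941e-05
Denominator = 18 * mu = 18 * 0.001 = 0.018
v_s = 1.3891941e-05 / 0.018 = 7.71774e-04 m/s
Check: Re = rho_f * v_s * d / mu = 1000 * 7.71774e-04 * 1.7e-04 / 0.001 = 0.131 < 1, so Stokes' law applies.

7.71774e-04 m/s


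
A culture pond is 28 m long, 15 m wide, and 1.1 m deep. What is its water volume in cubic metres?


Base area = L * W = 28 * 15 = 420 m^2
Volume = area * depth = 420 * 1.1 = 462 m^3

462 m^3


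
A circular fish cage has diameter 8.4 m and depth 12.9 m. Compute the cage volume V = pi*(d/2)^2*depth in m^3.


r = d/2 = 8.4/2 = 4.2 m
Base area = pi*r^2 = pi*4.2^2 = 55.417694 m^2
Volume = 55.417694 * 12.9 = 714.888 m^3

714.888 m^3


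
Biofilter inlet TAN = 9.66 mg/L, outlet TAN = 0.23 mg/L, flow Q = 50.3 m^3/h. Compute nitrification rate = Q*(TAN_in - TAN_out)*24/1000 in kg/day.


Concentration drop: TAN_in - TAN_out = 9.66 - 0.23 = 9.43 mg/L
Hourly TAN removed = Q * dTAN = 50.3 m^3/h * 9.43 mg/L = 474.329 g/h  (m^3/h * mg/L = g/h)
Daily TAN removed = 474.329 * 24 = 11383.896 g/day
Convert to kg/day: 11383.896 / 1000 = 11.383896 kg/day

11.383896 kg/day


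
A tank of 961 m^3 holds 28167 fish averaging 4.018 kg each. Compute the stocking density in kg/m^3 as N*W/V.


Total biomass = 28167 fish * 4.018 kg = 113175.006 kg
Density = total biomass / volume = 113175.006 / 961 = 117.768 kg/m^3

117.768 kg/m^3


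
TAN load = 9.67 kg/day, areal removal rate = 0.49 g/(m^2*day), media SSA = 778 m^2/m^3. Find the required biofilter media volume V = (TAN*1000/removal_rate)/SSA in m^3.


A = 9.67*1000 / 0.49 = 19734.694 m^2
V = 19734.694 / 778 = 25.3659

25.3659 m^3


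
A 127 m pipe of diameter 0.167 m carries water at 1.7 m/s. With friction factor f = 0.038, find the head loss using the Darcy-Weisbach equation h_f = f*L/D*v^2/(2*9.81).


v^2 = 1.7^2 = 2.89 m^2/s^2
L/D = 127/0.167 = 760.47904
h_f = f*(L/D)*v^2/(2g) = 0.038 * 760.47904 * 2.89 / 19.62 = 4.25667 m

4.25667 m


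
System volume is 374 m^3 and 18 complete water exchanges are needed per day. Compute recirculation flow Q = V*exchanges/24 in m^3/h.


Daily recirculation volume = 374 m^3 * 18 = 6732 m^3/day
Flow rate Q = daily volume / 24 h = 6732 / 24 = 280.5 m^3/h

280.5 m^3/h


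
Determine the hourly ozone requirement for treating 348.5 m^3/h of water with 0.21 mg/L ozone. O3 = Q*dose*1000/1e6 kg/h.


O3 demand (mg/h) = Q * dose * 1000 = 348.5 * 0.21 * 1000 = 73185 mg/h
Convert mg to kg: 73185 / 1e6 = 0.073185 kg/h

0.073185 kg/h


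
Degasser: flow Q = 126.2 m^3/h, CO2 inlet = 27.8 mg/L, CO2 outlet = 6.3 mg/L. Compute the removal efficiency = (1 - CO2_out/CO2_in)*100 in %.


CO2_out / CO2_in = 6.3 / 27.8 = 0.22661871
Fraction remaining = 0.22661871
efficiency = (1 - 0.22661871) * 100 = 77.3381 %

77.3381 %


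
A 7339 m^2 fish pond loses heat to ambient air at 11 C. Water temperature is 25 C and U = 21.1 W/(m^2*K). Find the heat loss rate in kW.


Temperature difference dT = 25 - 11 = 14 K
Heat loss (W) = U * A * dT = 21.1 * 7339 * 14 = 2167940.6 W
Convert to kW: 2167940.6 / 1000 = 2167.9406 kW

2167.9406 kW


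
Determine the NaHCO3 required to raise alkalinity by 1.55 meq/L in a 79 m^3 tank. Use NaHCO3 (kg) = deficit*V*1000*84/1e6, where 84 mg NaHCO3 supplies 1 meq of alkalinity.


Tank volume in L = 79 m^3 * 1000 = 79000 L
Total meq required = 1.55 meq/L * 79000 L = 122450 meq
NaHCO3 mass = 122450 meq * 84 mg/meq / 1e6 = 10.2858 kg

10.2858 kg


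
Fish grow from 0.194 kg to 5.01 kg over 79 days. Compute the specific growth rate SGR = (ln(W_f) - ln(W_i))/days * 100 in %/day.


ln(W_f) = ln(5.01) = 1.6114359
ln(W_i) = ln(0.194) = -1.6398971
ln(W_f) - ln(W_i) = 1.6114359 - -1.6398971 = 3.251333
SGR = 3.251333 / 79 * 100 = 4.11561 %/day

4.11561 %/day


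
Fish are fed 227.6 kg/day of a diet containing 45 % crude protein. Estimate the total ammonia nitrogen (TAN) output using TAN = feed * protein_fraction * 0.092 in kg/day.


Protein in feed = 227.6 * 45/100 = 102.42 kg/day
TAN = protein * 0.092 = 102.42 * 0.092 = 9.42264 kg/day

9.42264 kg/day


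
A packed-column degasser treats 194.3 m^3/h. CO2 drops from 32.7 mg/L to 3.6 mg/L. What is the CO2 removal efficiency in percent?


CO2_out / CO2_in = 3.6 / 32.7 = 0.11009174
Fraction remaining = 0.11009174
efficiency = (1 - 0.11009174) * 100 = 88.9908 %

88.9908 %


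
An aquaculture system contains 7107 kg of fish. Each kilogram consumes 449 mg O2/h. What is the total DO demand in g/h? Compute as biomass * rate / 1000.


Total O2 consumption (mg/h) = 7107 kg * 449 mg/(kg*h) = 3191043 mg/h
Convert to g/h: 3191043 / 1000 = 3191.043 g/h

3191.043 g/h


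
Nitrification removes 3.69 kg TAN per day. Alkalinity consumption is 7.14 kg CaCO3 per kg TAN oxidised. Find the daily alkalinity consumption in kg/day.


Alkalinity factor: 7.14 kg CaCO3 consumed per kg TAN nitrified
alk = 3.69 kg TAN * 7.14 = 26.3466 kg CaCO3/day

26.3466 kg CaCO3/day


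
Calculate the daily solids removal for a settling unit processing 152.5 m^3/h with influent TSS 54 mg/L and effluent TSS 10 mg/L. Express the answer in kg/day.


Concentration drop: TSS_in - TSS_out = 54 - 10 = 44 mg/L
Hourly solids removed = Q * dTSS = 152.5 m^3/h * 44 mg/L = 6710 g/h  (m^3/h * mg/L = g/h)
Daily solids removed = 6710 * 24 = 161040 g/day
Convert g to kg: 161040 / 1000 = 161.04 kg/day

161.04 kg/day


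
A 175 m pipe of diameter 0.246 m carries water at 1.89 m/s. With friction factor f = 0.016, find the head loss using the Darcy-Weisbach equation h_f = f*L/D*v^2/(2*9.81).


v^2 = 1.89^2 = 3.5721 m^2/s^2
L/D = 175/0.246 = 711.38211
h_f = f*(L/D)*v^2/(2g) = 0.016 * 711.38211 * 3.5721 / 19.62 = 2.07228 m

2.07228 m


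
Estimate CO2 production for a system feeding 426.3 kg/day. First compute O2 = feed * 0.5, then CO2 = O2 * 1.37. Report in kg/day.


O2 = 426.3 * 0.5 = 213.15
CO2 = 213.15 * 1.37 = 292.0155

292.0155 kg/day


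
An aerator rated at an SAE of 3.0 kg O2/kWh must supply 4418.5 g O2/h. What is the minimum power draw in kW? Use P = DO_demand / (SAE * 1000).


SAE in g O2/kWh = 3.0 * 1000 = 3000 g/kWh
P = DO_demand / SAE_g = 4418.5 / 3000 = 1.47283 kW

1.47283 kW


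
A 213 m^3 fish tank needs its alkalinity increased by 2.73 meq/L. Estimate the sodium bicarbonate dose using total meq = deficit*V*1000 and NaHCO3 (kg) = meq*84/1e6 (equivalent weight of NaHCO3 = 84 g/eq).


Tank volume in L = 213 m^3 * 1000 = 213000 L
Total meq required = 2.73 meq/L * 213000 L = 581490 meq
NaHCO3 mass = 581490 meq * 84 mg/meq / 1e6 = 48.8452 kg

48.8452 kg


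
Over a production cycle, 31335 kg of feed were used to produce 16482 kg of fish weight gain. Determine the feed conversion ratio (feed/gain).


FCR = feed consumed / weight gained
FCR = 31335 kg / 16482 kg = 1.90116

1.90116


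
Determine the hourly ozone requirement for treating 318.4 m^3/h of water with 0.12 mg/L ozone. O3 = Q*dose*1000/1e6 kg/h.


O3 demand (mg/h) = Q * dose * 1000 = 318.4 * 0.12 * 1000 = 38208 mg/h
Convert mg to kg: 38208 / 1e6 = 0.038208 kg/h

0.038208 kg/h


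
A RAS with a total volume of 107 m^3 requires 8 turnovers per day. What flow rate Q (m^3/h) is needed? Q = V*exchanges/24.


Daily recirculation volume = 107 m^3 * 8 = 856 m^3/day
Flow rate Q = daily volume / 24 h = 856 / 24 = 35.6667 m^3/h

35.6667 m^3/h


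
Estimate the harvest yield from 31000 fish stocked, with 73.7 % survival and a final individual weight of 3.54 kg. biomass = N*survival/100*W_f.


Survivors = 31000 * 73.7/100 = 22847 fish
Harvest biomass = survivors * W_f = 22847 * 3.54 = 80878.38 kg

80878.38 kg


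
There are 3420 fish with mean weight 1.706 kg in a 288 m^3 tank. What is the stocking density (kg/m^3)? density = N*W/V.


Total biomass = 3420 fish * 1.706 kg = 5834.52 kg
Density = total biomass / volume = 5834.52 / 288 = 20.2588 kg/m^3

20.2588 kg/m^3


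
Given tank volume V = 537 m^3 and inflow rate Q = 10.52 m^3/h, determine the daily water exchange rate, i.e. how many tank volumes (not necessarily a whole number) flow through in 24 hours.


Daily flow volume = 10.52 m^3/h * 24 h = 252.48 m^3/day
Exchanges = daily flow / tank volume = 252.48 / 537 = 0.470168 exchanges/day

0.470168 exchanges/day


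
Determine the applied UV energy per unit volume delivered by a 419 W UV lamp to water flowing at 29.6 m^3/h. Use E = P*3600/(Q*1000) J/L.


Energy delivered per hour = 419 W * 3600 s = 1508400 J/h
Volume treated per hour = 29.6 m^3/h * 1000 = 29600 L/h
dose = 1508400 / 29600 = 50.9595 J/L

50.9595 J/L


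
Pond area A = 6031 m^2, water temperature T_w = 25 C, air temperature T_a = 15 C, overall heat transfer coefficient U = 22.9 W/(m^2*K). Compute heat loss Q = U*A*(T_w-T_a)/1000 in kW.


Temperature difference dT = 25 - 15 = 10 K
Heat loss (W) = U * A * dT = 22.9 * 6031 * 10 = 1381099 W
Convert to kW: 1381099 / 1000 = 1381.099 kW

1381.099 kW


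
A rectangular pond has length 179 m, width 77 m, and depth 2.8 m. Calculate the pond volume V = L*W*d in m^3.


Base area = L * W = 179 * 77 = 13783 m^2
Volume = area * depth = 13783 * 2.8 = 38592.4 m^3

38592.4 m^3


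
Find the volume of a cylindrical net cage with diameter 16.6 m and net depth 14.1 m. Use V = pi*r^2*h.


r = d/2 = 16.6/2 = 8.3 m
Base area = pi*r^2 = pi*8.3^2 = 216.42432 m^2
Volume = 216.42432 * 14.1 = 3051.58 m^3

3051.58 m^3


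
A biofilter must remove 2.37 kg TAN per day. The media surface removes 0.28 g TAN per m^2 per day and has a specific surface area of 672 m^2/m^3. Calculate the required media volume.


A = 2.37*1000 / 0.28 = 8464.2857 m^2
V = 8464.2857 / 672 = 12.5957

12.5957 m^3


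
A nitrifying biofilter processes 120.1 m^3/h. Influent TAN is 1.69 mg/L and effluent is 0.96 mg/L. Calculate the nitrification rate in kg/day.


Concentration drop: TAN_in - TAN_out = 1.69 - 0.96 = 0.73 mg/L
Hourly TAN removed = Q * dTAN = 120.1 m^3/h * 0.73 mg/L = 87.673 g/h  (m^3/h * mg/L = g/h)
Daily TAN removed = 87.673 * 24 = 2104.152 g/day
Convert to kg/day: 2104.152 / 1000 = 2.104152 kg/day

2.104152 kg/day


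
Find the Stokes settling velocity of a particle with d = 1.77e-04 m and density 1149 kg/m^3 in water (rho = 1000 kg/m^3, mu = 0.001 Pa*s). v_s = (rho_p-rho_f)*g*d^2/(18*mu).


Density difference: rho_p - rho_f = 1149 - 1000 = 149 kg/m^3
d^2 = (1.77e-04)^2 = 3.1329e-08 m^2
Numerator = (rho_p - rho_f) * g * d^2 = 149 * 9.81 * 3.1329e-08 = 4.5793286e-05
Denominator = 18 * mu = 18 * 0.001 = 0.018
v_s = 4.5793286e-05 / 0.018 = 0.00254407 m/s
Check: Re = rho_f * v_s * d / mu = 1000 * 0.00254407 * 1.77e-04 / 0.001 = 0.45 < 1, so Stokes' law applies.

0.00254407 m/s


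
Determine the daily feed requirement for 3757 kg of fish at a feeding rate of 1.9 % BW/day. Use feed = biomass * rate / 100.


Feeding rate fraction = 1.9% / 100 = 0.019
Daily feed = 3757 kg * 0.019 = 71.383 kg/day

71.383 kg/day


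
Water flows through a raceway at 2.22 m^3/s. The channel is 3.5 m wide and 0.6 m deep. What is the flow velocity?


Cross-sectional area = W * d = 3.5 * 0.6 = 2.1 m^2
Velocity = Q / A = 2.22 / 2.1 = 1.05714 m/s

1.05714 m/s


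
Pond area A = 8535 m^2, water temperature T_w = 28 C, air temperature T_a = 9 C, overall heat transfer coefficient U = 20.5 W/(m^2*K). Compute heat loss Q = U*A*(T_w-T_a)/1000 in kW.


Temperature difference dT = 28 - 9 = 19 K
Heat loss (W) = U * A * dT = 20.5 * 8535 * 19 = 3324382.5 W
Convert to kW: 3324382.5 / 1000 = 3324.3825 kW

3324.3825 kW


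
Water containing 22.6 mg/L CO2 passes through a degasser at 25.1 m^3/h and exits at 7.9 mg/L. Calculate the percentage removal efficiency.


CO2_out / CO2_in = 7.9 / 22.6 = 0.34955752
Fraction remaining = 0.34955752
efficiency = (1 - 0.34955752) * 100 = 65.0442 %

65.0442 %


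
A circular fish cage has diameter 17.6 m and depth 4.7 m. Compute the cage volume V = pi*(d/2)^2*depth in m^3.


r = d/2 = 17.6/2 = 8.8 m
Base area = pi*r^2 = pi*8.8^2 = 243.28494 m^2
Volume = 243.28494 * 4.7 = 1143.44 m^3

1143.44 m^3


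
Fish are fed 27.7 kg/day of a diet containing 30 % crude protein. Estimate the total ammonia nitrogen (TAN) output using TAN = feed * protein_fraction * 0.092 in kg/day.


Protein in feed = 27.7 * 30/100 = 8.31 kg/day
TAN = protein * 0.092 = 8.31 * 0.092 = 0.76452 kg/day

0.76452 kg/day


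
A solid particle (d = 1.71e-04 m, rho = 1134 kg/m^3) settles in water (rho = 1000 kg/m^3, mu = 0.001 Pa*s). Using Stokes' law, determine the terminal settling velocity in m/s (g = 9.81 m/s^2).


Density difference: rho_p - rho_f = 1134 - 1000 = 134 kg/m^3
d^2 = (1.71e-04)^2 = 2.9241e-08 m^2
Numerator = (rho_p - rho_f) * g * d^2 = 134 * 9.81 * 2.9241e-08 = 3.8438464e-05
Denominator = 18 * mu = 18 * 0.001 = 0.018
v_s = 3.8438464e-05 / 0.018 = 0.00213547 m/s
Check: Re = rho_f * v_s * d / mu = 1000 * 0.00213547 * 1.71e-04 / 0.001 = 0.365 < 1, so Stokes' law applies.

0.00213547 m/s


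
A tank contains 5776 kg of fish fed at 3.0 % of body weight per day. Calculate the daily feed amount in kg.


Feeding rate fraction = 3.0% / 100 = 0.03
Daily feed = 5776 kg * 0.03 = 173.28 kg/day

173.28 kg/day


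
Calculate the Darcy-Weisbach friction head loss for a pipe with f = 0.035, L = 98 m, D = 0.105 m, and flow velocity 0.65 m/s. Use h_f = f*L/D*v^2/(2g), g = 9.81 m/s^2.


v^2 = 0.65^2 = 0.4225 m^2/s^2
L/D = 98/0.105 = 933.33333
h_f = f*(L/D)*v^2/(2g) = 0.035 * 933.33333 * 0.4225 / 19.62 = 0.703449 m

0.703449 m


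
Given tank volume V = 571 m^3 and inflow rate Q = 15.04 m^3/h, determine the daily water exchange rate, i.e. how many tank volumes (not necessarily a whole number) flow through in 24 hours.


Daily flow volume = 15.04 m^3/h * 24 h = 360.96 m^3/day
Exchanges = daily flow / tank volume = 360.96 / 571 = 0.632154 exchanges/day

0.632154 exchanges/day


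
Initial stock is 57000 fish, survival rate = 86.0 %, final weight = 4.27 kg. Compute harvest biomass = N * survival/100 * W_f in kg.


Survivors = 57000 * 86.0/100 = 49020 fish
Harvest biomass = survivors * W_f = 49020 * 4.27 = 209315.4 kg

209315.4 kg


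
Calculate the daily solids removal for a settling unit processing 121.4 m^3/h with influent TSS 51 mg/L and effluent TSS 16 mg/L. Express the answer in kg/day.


Concentration drop: TSS_in - TSS_out = 51 - 16 = 35 mg/L
Hourly solids removed = Q * dTSS = 121.4 m^3/h * 35 mg/L = 4249 g/h  (m^3/h * mg/L = g/h)
Daily solids removed = 4249 * 24 = 101976 g/day
Convert g to kg: 101976 / 1000 = 101.976 kg/day

101.976 kg/day


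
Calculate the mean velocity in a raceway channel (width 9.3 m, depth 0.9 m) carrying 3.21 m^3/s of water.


Cross-sectional area = W * d = 9.3 * 0.9 = 8.37 m^2
Velocity = Q / A = 3.21 / 8.37 = 0.383513 m/s

0.383513 m/s


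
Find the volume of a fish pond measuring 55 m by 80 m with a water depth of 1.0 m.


Base area = L * W = 55 * 80 = 4400 m^2
Volume = area * depth = 4400 * 1.0 = 4400 m^3

4400 m^3


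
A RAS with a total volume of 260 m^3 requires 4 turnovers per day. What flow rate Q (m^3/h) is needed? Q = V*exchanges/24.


Daily recirculation volume = 260 m^3 * 4 = 1040 m^3/day
Flow rate Q = daily volume / 24 h = 1040 / 24 = 43.3333 m^3/h

43.3333 m^3/h


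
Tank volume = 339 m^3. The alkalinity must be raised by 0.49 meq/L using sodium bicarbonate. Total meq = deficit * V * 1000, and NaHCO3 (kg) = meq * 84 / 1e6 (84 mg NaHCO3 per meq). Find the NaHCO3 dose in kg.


Tank volume in L = 339 m^3 * 1000 = 339000 L
Total meq required = 0.49 meq/L * 339000 L = 166110 meq
NaHCO3 mass = 166110 meq * 84 mg/meq / 1e6 = 13.9532 kg

13.9532 kg


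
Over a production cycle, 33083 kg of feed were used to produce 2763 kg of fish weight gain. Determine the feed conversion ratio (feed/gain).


FCR = feed consumed / weight gained
FCR = 33083 kg / 2763 kg = 11.9736

11.9736


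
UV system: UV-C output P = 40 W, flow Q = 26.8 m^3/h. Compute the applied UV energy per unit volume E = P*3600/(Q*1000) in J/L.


Energy delivered per hour = 40 W * 3600 s = 144000 J/h
Volume treated per hour = 26.8 m^3/h * 1000 = 26800 L/h
dose = 144000 / 26800 = 5.37313 J/L

5.37313 J/L


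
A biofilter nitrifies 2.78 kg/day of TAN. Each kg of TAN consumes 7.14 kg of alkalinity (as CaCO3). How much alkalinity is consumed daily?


Alkalinity factor: 7.14 kg CaCO3 consumed per kg TAN nitrified
alk = 2.78 kg TAN * 7.14 = 19.8492 kg CaCO3/day

19.8492 kg CaCO3/day


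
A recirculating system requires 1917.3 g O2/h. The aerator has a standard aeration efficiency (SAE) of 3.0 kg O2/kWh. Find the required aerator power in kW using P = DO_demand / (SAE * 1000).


SAE in g O2/kWh = 3.0 * 1000 = 3000 g/kWh
P = DO_demand / SAE_g = 1917.3 / 3000 = 0.6391 kW

0.6391 kW


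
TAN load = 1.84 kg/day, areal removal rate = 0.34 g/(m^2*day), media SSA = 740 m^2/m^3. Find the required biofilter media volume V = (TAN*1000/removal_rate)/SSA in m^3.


A = 1.84*1000 / 0.34 = 5411.7647 m^2
V = 5411.7647 / 740 = 7.3132

7.3132 m^3


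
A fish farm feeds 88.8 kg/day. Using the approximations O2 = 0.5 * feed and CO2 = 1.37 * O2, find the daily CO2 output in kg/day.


O2 = 88.8 * 0.5 = 44.4
CO2 = 44.4 * 1.37 = 60.828

60.828 kg/day


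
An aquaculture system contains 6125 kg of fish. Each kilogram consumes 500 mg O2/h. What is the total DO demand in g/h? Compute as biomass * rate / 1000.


Total O2 consumption (mg/h) = 6125 kg * 500 mg/(kg*h) = 3062500 mg/h
Convert to g/h: 3062500 / 1000 = 3062.5 g/h

3062.5 g/h


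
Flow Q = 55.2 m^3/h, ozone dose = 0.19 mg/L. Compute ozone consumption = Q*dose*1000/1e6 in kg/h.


O3 demand (mg/h) = Q * dose * 1000 = 55.2 * 0.19 * 1000 = 10488 mg/h
Convert mg to kg: 10488 / 1e6 = 0.010488 kg/h

0.010488 kg/h


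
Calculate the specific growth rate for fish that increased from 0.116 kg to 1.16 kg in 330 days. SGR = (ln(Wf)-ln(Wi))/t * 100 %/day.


ln(W_f) = ln(1.16) = 0.14842001
ln(W_i) = ln(0.116) = -2.1541651
ln(W_f) - ln(W_i) = 0.14842001 - -2.1541651 = 2.3025851
SGR = 2.3025851 / 330 * 100 = 0.697753 %/day

0.697753 %/day


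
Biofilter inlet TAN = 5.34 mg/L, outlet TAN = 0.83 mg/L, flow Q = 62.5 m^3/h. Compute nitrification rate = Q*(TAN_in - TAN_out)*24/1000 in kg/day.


Concentration drop: TAN_in - TAN_out = 5.34 - 0.83 = 4.51 mg/L
Hourly TAN removed = Q * dTAN = 62.5 m^3/h * 4.51 mg/L = 281.875 g/h  (m^3/h * mg/L = g/h)
Daily TAN removed = 281.875 * 24 = 6765 g/day
Convert to kg/day: 6765 / 1000 = 6.765 kg/day

6.765 kg/day


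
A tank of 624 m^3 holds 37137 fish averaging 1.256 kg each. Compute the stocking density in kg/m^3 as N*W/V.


Total biomass = 37137 fish * 1.256 kg = 46644.072 kg
Density = total biomass / volume = 46644.072 / 624 = 74.7501 kg/m^3

74.7501 kg/m^3


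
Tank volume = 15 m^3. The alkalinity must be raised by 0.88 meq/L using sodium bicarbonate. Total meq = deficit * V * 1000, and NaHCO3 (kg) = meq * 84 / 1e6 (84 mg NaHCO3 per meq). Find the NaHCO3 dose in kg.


Tank volume in L = 15 m^3 * 1000 = 15000 L
Total meq required = 0.88 meq/L * 15000 L = 13200 meq
NaHCO3 mass = 13200 meq * 84 mg/meq / 1e6 = 1.1088 kg

1.1088 kg


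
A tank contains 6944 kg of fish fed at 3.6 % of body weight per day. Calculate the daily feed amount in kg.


Feeding rate fraction = 3.6% / 100 = 0.036
Daily feed = 6944 kg * 0.036 = 249.984 kg/day

249.984 kg/day


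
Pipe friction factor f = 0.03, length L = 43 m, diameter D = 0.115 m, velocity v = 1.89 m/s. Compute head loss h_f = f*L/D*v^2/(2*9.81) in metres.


v^2 = 1.89^2 = 3.5721 m^2/s^2
L/D = 43/0.115 = 373.91304
h_f = f*(L/D)*v^2/(2g) = 0.03 * 373.91304 * 3.5721 / 19.62 = 2.04229 m

2.04229 m


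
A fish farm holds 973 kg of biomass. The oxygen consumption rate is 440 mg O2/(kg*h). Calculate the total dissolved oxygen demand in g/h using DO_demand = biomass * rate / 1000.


Total O2 consumption (mg/h) = 973 kg * 440 mg/(kg*h) = 428120 mg/h
Convert to g/h: 428120 / 1000 = 428.12 g/h

428.12 g/h


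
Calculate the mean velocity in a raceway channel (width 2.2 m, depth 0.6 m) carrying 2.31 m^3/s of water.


Cross-sectional area = W * d = 2.2 * 0.6 = 1.32 m^2
Velocity = Q / A = 2.31 / 1.32 = 1.75 m/s

1.75 m/s


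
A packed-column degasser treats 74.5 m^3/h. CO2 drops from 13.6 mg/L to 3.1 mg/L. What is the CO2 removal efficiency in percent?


CO2_out / CO2_in = 3.1 / 13.6 = 0.22794118
Fraction remaining = 0.22794118
efficiency = (1 - 0.22794118) * 100 = 77.2059 %

77.2059 %


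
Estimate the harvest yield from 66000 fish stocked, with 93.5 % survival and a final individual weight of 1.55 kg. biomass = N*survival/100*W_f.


Survivors = 66000 * 93.5/100 = 61710 fish
Harvest biomass = survivors * W_f = 61710 * 1.55 = 95650.5 kg

95650.5 kg


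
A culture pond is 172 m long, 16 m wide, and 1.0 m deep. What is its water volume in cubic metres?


Base area = L * W = 172 * 16 = 2752 m^2
Volume = area * depth = 2752 * 1.0 = 2752 m^3

2752 m^3


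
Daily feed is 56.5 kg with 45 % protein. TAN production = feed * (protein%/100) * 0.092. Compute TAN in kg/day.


Protein in feed = 56.5 * 45/100 = 25.425 kg/day
TAN = protein * 0.092 = 25.425 * 0.092 = 2.3391 kg/day

2.3391 kg/day


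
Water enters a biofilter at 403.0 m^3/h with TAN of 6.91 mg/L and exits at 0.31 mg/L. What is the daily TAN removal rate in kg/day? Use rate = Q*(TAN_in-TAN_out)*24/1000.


Concentration drop: TAN_in - TAN_out = 6.91 - 0.31 = 6.6 mg/L
Hourly TAN removed = Q * dTAN = 403.0 m^3/h * 6.6 mg/L = 2659.8 g/h  (m^3/h * mg/L = g/h)
Daily TAN removed = 2659.8 * 24 = 63835.2 g/day
Convert to kg/day: 63835.2 / 1000 = 63.8352 kg/day

63.8352 kg/day


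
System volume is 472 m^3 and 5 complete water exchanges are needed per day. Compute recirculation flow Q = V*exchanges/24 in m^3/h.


Daily recirculation volume = 472 m^3 * 5 = 2360 m^3/day
Flow rate Q = daily volume / 24 h = 2360 / 24 = 98.3333 m^3/h

98.3333 m^3/h


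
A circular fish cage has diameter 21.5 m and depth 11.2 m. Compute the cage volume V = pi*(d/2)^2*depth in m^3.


r = d/2 = 21.5/2 = 10.75 m
Base area = pi*r^2 = pi*10.75^2 = 363.0503 m^2
Volume = 363.0503 * 11.2 = 4066.16 m^3

4066.16 m^3


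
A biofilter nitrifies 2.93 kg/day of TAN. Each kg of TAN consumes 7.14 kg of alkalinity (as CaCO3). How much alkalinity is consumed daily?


Alkalinity factor: 7.14 kg CaCO3 consumed per kg TAN nitrified
alk = 2.93 kg TAN * 7.14 = 20.9202 kg CaCO3/day

20.9202 kg CaCO3/day


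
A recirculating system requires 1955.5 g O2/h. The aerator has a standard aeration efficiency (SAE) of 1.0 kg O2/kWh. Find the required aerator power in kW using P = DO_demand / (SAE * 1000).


SAE in g O2/kWh = 1.0 * 1000 = 1000 g/kWh
P = DO_demand / SAE_g = 1955.5 / 1000 = 1.9555 kW

1.9555 kW


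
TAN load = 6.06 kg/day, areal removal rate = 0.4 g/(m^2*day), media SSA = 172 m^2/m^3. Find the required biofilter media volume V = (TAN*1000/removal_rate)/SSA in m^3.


A = 6.06*1000 / 0.4 = 15150 m^2
V = 15150 / 172 = 88.0814

88.0814 m^3


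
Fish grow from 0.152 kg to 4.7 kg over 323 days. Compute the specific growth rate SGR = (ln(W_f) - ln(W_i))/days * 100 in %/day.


ln(W_f) = ln(4.7) = 1.5475625
ln(W_i) = ln(0.152) = -1.8838748
ln(W_f) - ln(W_i) = 1.5475625 - -1.8838748 = 3.4314373
SGR = 3.4314373 / 323 * 100 = 1.06236 %/day

1.06236 %/day


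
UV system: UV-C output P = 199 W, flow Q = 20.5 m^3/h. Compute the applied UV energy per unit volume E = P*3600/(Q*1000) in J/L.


Energy delivered per hour = 199 W * 3600 s = 716400 J/h
Volume treated per hour = 20.5 m^3/h * 1000 = 20500 L/h
dose = 716400 / 20500 = 34.9463 J/L

34.9463 J/L


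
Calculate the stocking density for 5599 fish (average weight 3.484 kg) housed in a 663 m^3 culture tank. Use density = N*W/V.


Total biomass = 5599 fish * 3.484 kg = 19506.916 kg
Density = total biomass / volume = 19506.916 / 663 = 29.4222 kg/m^3

29.4222 kg/m^3


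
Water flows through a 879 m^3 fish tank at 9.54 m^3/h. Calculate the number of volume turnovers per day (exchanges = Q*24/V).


Daily flow volume = 9.54 m^3/h * 24 h = 228.96 m^3/day
Exchanges = daily flow / tank volume = 228.96 / 879 = 0.260478 exchanges/day

0.260478 exchanges/day


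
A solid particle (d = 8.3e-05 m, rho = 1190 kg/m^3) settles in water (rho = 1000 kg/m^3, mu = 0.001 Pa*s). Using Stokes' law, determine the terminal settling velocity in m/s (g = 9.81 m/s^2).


Density difference: rho_p - rho_f = 1190 - 1000 = 190 kg/m^3
d^2 = (8.3e-05)^2 = 6.889e-09 m^2
Numerator = (rho_p - rho_f) * g * d^2 = 190 * 9.81 * 6.889e-09 = 1.2840407e-05
Denominator = 18 * mu = 18 * 0.001 = 0.018
v_s = 1.2840407e-05 / 0.018 = 7.13356e-04 m/s
Check: Re = rho_f * v_s * d / mu = 1000 * 7.13356e-04 * 8.3e-05 / 0.001 = 0.0592 < 1, so Stokes' law applies.

7.13356e-04 m/s


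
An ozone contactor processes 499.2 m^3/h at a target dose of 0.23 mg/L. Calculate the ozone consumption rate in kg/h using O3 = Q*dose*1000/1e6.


O3 demand (mg/h) = Q * dose * 1000 = 499.2 * 0.23 * 1000 = 114816 mg/h
Convert mg to kg: 114816 / 1e6 = 0.114816 kg/h

0.114816 kg/h


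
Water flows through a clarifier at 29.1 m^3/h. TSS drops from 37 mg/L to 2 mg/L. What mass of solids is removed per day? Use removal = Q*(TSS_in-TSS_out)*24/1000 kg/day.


Concentration drop: TSS_in - TSS_out = 37 - 2 = 35 mg/L
Hourly solids removed = Q * dTSS = 29.1 m^3/h * 35 mg/L = 1018.5 g/h  (m^3/h * mg/L = g/h)
Daily solids removed = 1018.5 * 24 = 24444 g/day
Convert g to kg: 24444 / 1000 = 24.444 kg/day

24.444 kg/day


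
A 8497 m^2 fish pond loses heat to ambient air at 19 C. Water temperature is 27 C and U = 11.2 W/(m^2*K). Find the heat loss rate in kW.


Temperature difference dT = 27 - 19 = 8 K
Heat loss (W) = U * A * dT = 11.2 * 8497 * 8 = 761331.2 W
Convert to kW: 761331.2 / 1000 = 761.3312 kW

761.3312 kW


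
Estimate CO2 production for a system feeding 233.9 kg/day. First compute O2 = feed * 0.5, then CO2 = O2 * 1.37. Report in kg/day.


O2 = 233.9 * 0.5 = 116.95
CO2 = 116.95 * 1.37 = 160.2215

160.2215 kg/day


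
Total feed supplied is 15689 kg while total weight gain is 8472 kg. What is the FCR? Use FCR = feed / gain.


FCR = feed consumed / weight gained
FCR = 15689 kg / 8472 kg = 1.85186

1.85186


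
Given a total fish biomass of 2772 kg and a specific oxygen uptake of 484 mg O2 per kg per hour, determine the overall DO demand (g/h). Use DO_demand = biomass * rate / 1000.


Total O2 consumption (mg/h) = 2772 kg * 484 mg/(kg*h) = 1341648 mg/h
Convert to g/h: 1341648 / 1000 = 1341.648 g/h

1341.648 g/h


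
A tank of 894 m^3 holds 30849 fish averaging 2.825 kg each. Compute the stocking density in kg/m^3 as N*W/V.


Total biomass = 30849 fish * 2.825 kg = 87148.425 kg
Density = total biomass / volume = 87148.425 / 894 = 97.4815 kg/m^3

97.4815 kg/m^3


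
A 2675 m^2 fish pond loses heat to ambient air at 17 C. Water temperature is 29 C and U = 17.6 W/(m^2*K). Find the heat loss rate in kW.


Temperature difference dT = 29 - 17 = 12 K
Heat loss (W) = U * A * dT = 17.6 * 2675 * 12 = 564960 W
Convert to kW: 564960 / 1000 = 564.96 kW

564.96 kW


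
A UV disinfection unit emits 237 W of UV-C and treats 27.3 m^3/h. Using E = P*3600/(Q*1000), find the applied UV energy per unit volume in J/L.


Energy delivered per hour = 237 W * 3600 s = 853200 J/h
Volume treated per hour = 27.3 m^3/h * 1000 = 27300 L/h
dose = 853200 / 27300 = 31.2527 J/L

31.2527 J/L


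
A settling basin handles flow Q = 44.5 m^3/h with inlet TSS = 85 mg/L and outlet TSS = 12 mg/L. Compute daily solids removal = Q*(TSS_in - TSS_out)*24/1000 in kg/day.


Concentration drop: TSS_in - TSS_out = 85 - 12 = 73 mg/L
Hourly solids removed = Q * dTSS = 44.5 m^3/h * 73 mg/L = 3248.5 g/h  (m^3/h * mg/L = g/h)
Daily solids removed = 3248.5 * 24 = 77964 g/day
Convert g to kg: 77964 / 1000 = 77.964 kg/day

77.964 kg/day


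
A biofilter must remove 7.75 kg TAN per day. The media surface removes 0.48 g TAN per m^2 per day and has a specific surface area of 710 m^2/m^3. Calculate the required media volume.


A = 7.75*1000 / 0.48 = 16145.833 m^2
V = 16145.833 / 710 = 22.7406

22.7406 m^3


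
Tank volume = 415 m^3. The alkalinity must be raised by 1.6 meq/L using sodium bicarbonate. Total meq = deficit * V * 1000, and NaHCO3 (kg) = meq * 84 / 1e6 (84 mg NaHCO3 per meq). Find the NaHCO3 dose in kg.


Tank volume in L = 415 m^3 * 1000 = 415000 L
Total meq required = 1.6 meq/L * 415000 L = 664000 meq
NaHCO3 mass = 664000 meq * 84 mg/meq / 1e6 = 55.776 kg

55.776 kg


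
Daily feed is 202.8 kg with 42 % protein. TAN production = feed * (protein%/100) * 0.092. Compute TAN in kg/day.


Protein in feed = 202.8 * 42/100 = 85.176 kg/day
TAN = protein * 0.092 = 85.176 * 0.092 = 7.836192 kg/day

7.836192 kg/day


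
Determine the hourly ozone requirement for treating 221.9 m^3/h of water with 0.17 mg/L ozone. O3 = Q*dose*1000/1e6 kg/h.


O3 demand (mg/h) = Q * dose * 1000 = 221.9 * 0.17 * 1000 = 37723 mg/h
Convert mg to kg: 37723 / 1e6 = 0.037723 kg/h

0.037723 kg/h


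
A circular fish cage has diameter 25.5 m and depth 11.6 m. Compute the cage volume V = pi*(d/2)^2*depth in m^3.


r = d/2 = 25.5/2 = 12.75 m
Base area = pi*r^2 = pi*12.75^2 = 510.70516 m^2
Volume = 510.70516 * 11.6 = 5924.18 m^3

5924.18 m^3


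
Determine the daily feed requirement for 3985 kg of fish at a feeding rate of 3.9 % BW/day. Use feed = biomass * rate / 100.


Feeding rate fraction = 3.9% / 100 = 0.039
Daily feed = 3985 kg * 0.039 = 155.415 kg/day

155.415 kg/day


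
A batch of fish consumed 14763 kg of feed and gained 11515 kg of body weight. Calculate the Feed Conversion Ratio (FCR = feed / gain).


FCR = feed consumed / weight gained
FCR = 14763 kg / 11515 kg = 1.28207

1.28207


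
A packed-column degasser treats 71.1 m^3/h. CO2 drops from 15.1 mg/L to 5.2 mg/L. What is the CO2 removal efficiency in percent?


CO2_out / CO2_in = 5.2 / 15.1 = 0.34437086
Fraction remaining = 0.34437086
efficiency = (1 - 0.34437086) * 100 = 65.5629 %

65.5629 %


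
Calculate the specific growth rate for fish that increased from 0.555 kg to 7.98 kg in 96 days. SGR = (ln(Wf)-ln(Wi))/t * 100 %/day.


ln(W_f) = ln(7.98) = 2.0769384
ln(W_i) = ln(0.555) = -0.58878717
ln(W_f) - ln(W_i) = 2.0769384 - -0.58878717 = 2.6657256
SGR = 2.6657256 / 96 * 100 = 2.7768 %/day

2.7768 %/day


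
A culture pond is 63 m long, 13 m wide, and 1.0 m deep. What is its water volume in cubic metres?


Base area = L * W = 63 * 13 = 819 m^2
Volume = area * depth = 819 * 1.0 = 819 m^3

819 m^3


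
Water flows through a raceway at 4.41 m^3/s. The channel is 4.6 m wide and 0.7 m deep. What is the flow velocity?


Cross-sectional area = W * d = 4.6 * 0.7 = 3.22 m^2
Velocity = Q / A = 4.41 / 3.22 = 1.36957 m/s

1.36957 m/s


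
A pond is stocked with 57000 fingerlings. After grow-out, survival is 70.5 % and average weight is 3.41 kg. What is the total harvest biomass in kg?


Survivors = 57000 * 70.5/100 = 40185 fish
Harvest biomass = survivors * W_f = 40185 * 3.41 = 137030.85 kg

137030.85 kg


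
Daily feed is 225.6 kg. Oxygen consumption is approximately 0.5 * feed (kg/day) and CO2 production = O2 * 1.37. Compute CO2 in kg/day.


O2 = 225.6 * 0.5 = 112.8
CO2 = 112.8 * 1.37 = 154.536

154.536 kg/day


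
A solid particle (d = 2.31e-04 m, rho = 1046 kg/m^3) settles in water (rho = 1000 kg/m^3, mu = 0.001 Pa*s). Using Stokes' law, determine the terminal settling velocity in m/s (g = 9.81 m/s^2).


Density difference: rho_p - rho_f = 1046 - 1000 = 46 kg/m^3
d^2 = (2.31e-04)^2 = 5.3361e-08 m^2
Numerator = (rho_p - rho_f) * g * d^2 = 46 * 9.81 * 5.3361e-08 = 2.4079685e-05
Denominator = 18 * mu = 18 * 0.001 = 0.018
v_s = 2.4079685e-05 / 0.018 = 0.00133776 m/s
Check: Re = rho_f * v_s * d / mu = 1000 * 0.00133776 * 2.31e-04 / 0.001 = 0.309 < 1, so Stokes' law applies.

0.00133776 m/s
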